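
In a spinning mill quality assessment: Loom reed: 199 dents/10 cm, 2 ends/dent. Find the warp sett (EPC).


Formula: EPC = (dents per 10 cm * ends per dent) / 10
Step 1: Total ends per 10 cm = 199 * 2 = 398
Step 2: EPC = 398 / 10 = 39.8 ends/cm

39.8 ends/cm


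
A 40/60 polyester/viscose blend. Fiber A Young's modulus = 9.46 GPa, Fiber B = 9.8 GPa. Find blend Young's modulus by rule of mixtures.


Formula: Blend property = (fraction_A * property_A) + (fraction_B * property_B)
Step 1: Contribution A = 40/100 * 9.46 GPa = 3.784 GPa
Step 2: Contribution B = 60/100 * 9.8 GPa = 5.88 GPa
Step 3: Blend Young's modulus = 3.784 + 5.88 = 9.664 GPa

9.664 GPa


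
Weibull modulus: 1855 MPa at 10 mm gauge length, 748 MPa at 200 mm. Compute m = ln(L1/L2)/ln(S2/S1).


Formula: m = ln(L1/L2) / ln(S2/S1)
Step 1: ln(L1/L2) = ln(10/200) = -2.99573
Step 2: S2/S1 = 748/1855 = 0.40323
Step 3: ln(S2/S1) = ln(0.40323) = -0.90825
Step 4: m = -2.99573 / -0.90825 = 3.30

3.30 (Weibull m)


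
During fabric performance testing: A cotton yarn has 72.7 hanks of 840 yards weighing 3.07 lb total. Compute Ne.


Formula: Ne = hanks / mass_lb
Substituting: Ne = 72.7 / 3.07
Ne = 23.7

23.7 Ne


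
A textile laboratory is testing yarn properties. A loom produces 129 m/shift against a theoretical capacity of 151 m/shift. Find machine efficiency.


Formula: Efficiency% = (Actual output / Theoretical output) * 100
Efficiency% = (129 / 151) * 100
Efficiency% = 0.854305 * 100 = 85.4305% ≈ 85.4%

85.4%


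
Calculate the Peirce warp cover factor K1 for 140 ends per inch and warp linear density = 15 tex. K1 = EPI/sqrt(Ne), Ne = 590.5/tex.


Formula: K1 = EPI / sqrt(Ne), with Ne = 590.5 / tex_warp
Step 1: Ne = 590.5 / 15 = 39.367
Step 2: sqrt(Ne) = sqrt(39.367) = 6.2743
Step 3: K1 = 140 / 6.2743 = 22.3

22.3


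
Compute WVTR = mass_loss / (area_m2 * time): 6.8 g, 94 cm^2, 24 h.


Formula: WVTR = mass_loss / (area * time)
Step 1: Convert area: 94 cm^2 = 0.0094 m^2
Step 2: WVTR = 6.8 g / (0.0094 m^2 * 24 h)
Step 3: WVTR = 6.8 / 0.2256 = 30.1 g/m^2/h

30.1 g/m^2/h


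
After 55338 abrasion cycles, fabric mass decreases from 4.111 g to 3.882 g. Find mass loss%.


Formula: Mass loss% = ((m_before - m_after) / m_before) * 100
Step 1: Mass loss = 4.111 - 3.882 = 0.229 g
Step 2: Ratio = 0.229 / 4.111 = 0.0557042
Step 3: Mass loss% = 0.0557042 * 100 = 5.57042% ≈ 5.57%

5.57%


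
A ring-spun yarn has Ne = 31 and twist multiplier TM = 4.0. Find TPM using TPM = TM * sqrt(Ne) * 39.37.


Formula: TPM = TM * sqrt(Ne) * 39.37
Step 1: sqrt(Ne) = sqrt(31) = 5.5678
Step 2: TM * sqrt(Ne) = 4.0 * 5.5678 = 22.2712
Step 3: TPM = 22.2712 * 39.37 = 877 twists/m

877 twists/m


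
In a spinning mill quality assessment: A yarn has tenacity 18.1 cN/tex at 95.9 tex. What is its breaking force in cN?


Formula: Breaking force = Tenacity * Linear density
F = 18.1 cN/tex * 95.9 tex
F = 1735.79 cN

1735.79 cN


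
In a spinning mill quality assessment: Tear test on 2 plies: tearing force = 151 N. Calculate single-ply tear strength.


Formula: Per-ply strength = Total force / Number of plies
Per-ply = 151 N / 2
Per-ply = 75.5 N

75.5 N


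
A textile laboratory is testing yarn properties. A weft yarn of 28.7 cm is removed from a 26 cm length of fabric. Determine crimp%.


Formula: Crimp% = ((L_yarn - L_fabric) / L_fabric) * 100
Step 1: Extension = 28.7 - 26 = 2.7 cm
Step 2: Crimp% = (2.7 / 26) * 100
Step 3: Crimp% = 0.103846 * 100 = 10.3846% ≈ 10.4%

10.4%


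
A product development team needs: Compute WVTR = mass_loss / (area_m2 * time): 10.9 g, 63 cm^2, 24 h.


Formula: WVTR = mass_loss / (area * time)
Step 1: Convert area: 63 cm^2 = 0.0063 m^2
Step 2: WVTR = 10.9 g / (0.0063 m^2 * 24 h)
Step 3: WVTR = 10.9 / 0.1512 = 72.1 g/m^2/h

72.1 g/m^2/h


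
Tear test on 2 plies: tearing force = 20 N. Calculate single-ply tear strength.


Formula: Per-ply strength = Total force / Number of plies
Per-ply = 20 N / 2
Per-ply = 10 N

10 N


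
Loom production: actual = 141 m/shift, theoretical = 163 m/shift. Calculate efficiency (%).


Formula: Efficiency% = (Actual output / Theoretical output) * 100
Efficiency% = (141 / 163) * 100
Efficiency% = 0.865031 * 100 = 86.5031% ≈ 86.5%

86.5%


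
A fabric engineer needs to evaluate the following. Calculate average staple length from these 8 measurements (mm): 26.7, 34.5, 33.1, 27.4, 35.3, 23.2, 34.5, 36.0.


Formula: Mean = sum of lengths / count
Sum = 26.7 + 34.5 + 33.1 + 27.4 + 35.3 + 23.2 + 34.5 + 36.0
Sum = 250.7 mm
Mean = 250.7 / 8 = 31.34 mm

31.34 mm


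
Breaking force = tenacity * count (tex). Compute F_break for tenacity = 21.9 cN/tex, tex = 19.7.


Formula: Breaking force = Tenacity * Linear density
F = 21.9 cN/tex * 19.7 tex
F = 431.43 cN

431.43 cN


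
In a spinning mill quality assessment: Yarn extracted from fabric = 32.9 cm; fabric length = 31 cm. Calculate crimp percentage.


Formula: Crimp% = ((L_yarn - L_fabric) / L_fabric) * 100
Step 1: Extension = 32.9 - 31 = 1.9 cm
Step 2: Crimp% = (1.9 / 31) * 100
Step 3: Crimp% = 0.06129 * 100 = 6.129% ≈ 6.1%

6.1%


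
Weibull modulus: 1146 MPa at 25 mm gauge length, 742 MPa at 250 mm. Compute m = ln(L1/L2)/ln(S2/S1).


Formula: m = ln(L1/L2) / ln(S2/S1)
Step 1: ln(L1/L2) = ln(25/250) = -2.30259
Step 2: S2/S1 = 742/1146 = 0.64747
Step 3: ln(S2/S1) = ln(0.64747) = -0.43468
Step 4: m = -2.30259 / -0.43468 = 5.30

5.30 (Weibull m)


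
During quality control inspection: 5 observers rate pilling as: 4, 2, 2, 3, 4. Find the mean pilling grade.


Formula: Mean = sum / count
Sum = 4 + 2 + 2 + 3 + 4 = 15
Mean = 15 / 5 = 3.0

3.0


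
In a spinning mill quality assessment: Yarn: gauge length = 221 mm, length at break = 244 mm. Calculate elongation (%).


Formula: Elongation (%) = ((L_break - L0) / L0) * 100
Step 1: Extension = 244 - 221 = 23 mm
Step 2: Elongation = (23 / 221) * 100
Step 3: Elongation = 0.104072 * 100 = 10.4072% ≈ 10.4%

10.4%


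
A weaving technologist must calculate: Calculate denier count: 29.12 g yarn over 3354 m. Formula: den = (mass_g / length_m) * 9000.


Formula: den = (mass_g / length_m) * 9000
Substituting: den = (29.12 / 3354) * 9000
Intermediate: 29.12 / 3354 = 0.00868217 g/m
den = 0.00868217 * 9000 = 78.1 denier

78.1 denier


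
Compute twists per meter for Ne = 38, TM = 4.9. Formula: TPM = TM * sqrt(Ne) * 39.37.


Formula: TPM = TM * sqrt(Ne) * 39.37
Step 1: sqrt(Ne) = sqrt(38) = 6.1644
Step 2: TM * sqrt(Ne) = 4.9 * 6.1644 = 30.2056
Step 3: TPM = 30.2056 * 39.37 = 1189 twists/m

1189 twists/m


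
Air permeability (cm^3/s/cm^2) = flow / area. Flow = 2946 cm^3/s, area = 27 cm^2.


Formula: Air Permeability = Airflow / Test Area
AP = 2946 cm^3/s / 27 cm^2
AP = 109.1 cm^3/s/cm^2

109.1 cm^3/s/cm^2


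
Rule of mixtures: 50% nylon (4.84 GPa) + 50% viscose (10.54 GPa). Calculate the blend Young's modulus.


Formula: Blend property = (fraction_A * property_A) + (fraction_B * property_B)
Step 1: Contribution A = 50/100 * 4.84 GPa = 2.42 GPa
Step 2: Contribution B = 50/100 * 10.54 GPa = 5.27 GPa
Step 3: Blend Young's modulus = 2.42 + 5.27 = 7.69 GPa

7.69 GPa


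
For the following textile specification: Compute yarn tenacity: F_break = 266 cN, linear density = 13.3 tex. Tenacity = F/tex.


Formula: Tenacity = Breaking force / Linear density
Tenacity = 266 cN / 13.3 tex
Tenacity = 20.00 cN/tex

20.00 cN/tex


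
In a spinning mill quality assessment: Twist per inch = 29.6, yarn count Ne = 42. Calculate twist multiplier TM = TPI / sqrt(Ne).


Formula: TM = TPI / sqrt(Ne)
Step 1: sqrt(Ne) = sqrt(42) = 6.4807
Step 2: TM = 29.6 / 6.4807 = 4.57

4.57 TM


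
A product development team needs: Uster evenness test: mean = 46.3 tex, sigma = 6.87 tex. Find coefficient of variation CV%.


Formula: CV% = (standard deviation / mean) * 100
Step 1: Ratio = 6.87 / 46.3 = 0.14838
Step 2: CV% = 0.14838 * 100 = 14.838% ≈ 14.8%

14.8%


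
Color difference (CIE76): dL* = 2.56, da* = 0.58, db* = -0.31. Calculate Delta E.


Formula: Delta E = sqrt(dL*^2 + da*^2 + db*^2)
Step 1: dL*^2 = 2.56^2 = 6.5536
Step 2: da*^2 = 0.58^2 = 0.3364
Step 3: db*^2 = (-0.31)^2 = 0.0961
Step 4: Sum = 6.5536 + 0.3364 + 0.0961 = 6.9861
Step 5: Delta E = sqrt(6.9861) = 2.64

2.64 Delta E


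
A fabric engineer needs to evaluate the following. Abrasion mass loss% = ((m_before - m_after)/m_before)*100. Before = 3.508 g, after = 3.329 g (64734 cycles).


Formula: Mass loss% = ((m_before - m_after) / m_before) * 100
Step 1: Mass loss = 3.508 - 3.329 = 0.179 g
Step 2: Ratio = 0.179 / 3.508 = 0.0510262
Step 3: Mass loss% = 0.0510262 * 100 = 5.10262% ≈ 5.10%

5.10%


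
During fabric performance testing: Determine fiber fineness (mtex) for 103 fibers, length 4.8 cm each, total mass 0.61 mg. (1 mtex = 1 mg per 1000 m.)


Formula: fineness (mtex) = mass (mg) / total length (km) = (mass_mg / total_length_m) * 1000
Step 1: Convert fiber length: 4.8 cm = 0.048 m
Step 2: Total fiber length = 103 * 0.048 = 4.944 m
Step 3: Linear density = 0.61 mg / 4.944 m = 0.1234 mg/m
Step 4: fineness = 0.1234 * 1000 = 123.4 mtex

123.4 mtex


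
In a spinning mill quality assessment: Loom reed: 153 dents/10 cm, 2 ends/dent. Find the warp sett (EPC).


Formula: EPC = (dents per 10 cm * ends per dent) / 10
Step 1: Total ends per 10 cm = 153 * 2 = 306
Step 2: EPC = 306 / 10 = 30.6 ends/cm

30.6 ends/cm


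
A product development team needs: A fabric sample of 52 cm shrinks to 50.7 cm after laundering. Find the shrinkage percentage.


Formula: Shrinkage% = ((L_before - L_after) / L_before) * 100
Step 1: Shrinkage = 52 - 50.7 = 1.3 cm
Step 2: Shrinkage% = (1.3 / 52) * 100
Step 3: Shrinkage% = 0.025 * 100 = 2.5%

2.5%


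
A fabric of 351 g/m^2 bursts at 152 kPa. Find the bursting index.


Formula: Bursting Index = Bursting Strength / Fabric GSM
BI = 152 kPa / 351 g/m^2
BI = 0.433 kPa/(g/m^2)

0.433 kPa/(g/m^2)


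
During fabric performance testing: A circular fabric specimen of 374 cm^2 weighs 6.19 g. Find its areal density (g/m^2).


Formula: GSM = mass_g / area_m2
Step 1: Convert area: 374 cm^2 = 374 / 10000 = 0.0374 m^2
Step 2: GSM = 6.19 g / 0.0374 m^2 = 165.5 g/m^2

165.5 g/m^2


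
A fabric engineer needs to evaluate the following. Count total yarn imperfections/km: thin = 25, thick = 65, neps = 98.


Formula: Total = thin places + thick places + neps
Total = 25 + 65 + 98
Total = 188 imperfections/km

188 imperfections/km


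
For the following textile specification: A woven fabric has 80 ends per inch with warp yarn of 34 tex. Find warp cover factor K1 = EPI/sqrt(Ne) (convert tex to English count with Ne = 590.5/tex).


Formula: K1 = EPI / sqrt(Ne), with Ne = 590.5 / tex_warp
Step 1: Ne = 590.5 / 34 = 17.368
Step 2: sqrt(Ne) = sqrt(17.368) = 4.1675
Step 3: K1 = 80 / 4.1675 = 19.2

19.2


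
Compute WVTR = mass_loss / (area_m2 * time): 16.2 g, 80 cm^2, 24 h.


Formula: WVTR = mass_loss / (area * time)
Step 1: Convert area: 80 cm^2 = 0.008 m^2
Step 2: WVTR = 16.2 g / (0.008 m^2 * 24 h)
Step 3: WVTR = 16.2 / 0.192 = 84.4 g/m^2/h

84.4 g/m^2/h


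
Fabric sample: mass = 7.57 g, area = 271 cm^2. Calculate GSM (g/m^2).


Formula: GSM = mass_g / area_m2
Step 1: Convert area: 271 cm^2 = 271 / 10000 = 0.0271 m^2
Step 2: GSM = 7.57 g / 0.0271 m^2 = 279.3 g/m^2

279.3 g/m^2


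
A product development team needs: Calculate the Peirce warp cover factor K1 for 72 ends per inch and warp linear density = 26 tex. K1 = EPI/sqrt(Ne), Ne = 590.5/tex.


Formula: K1 = EPI / sqrt(Ne), with Ne = 590.5 / tex_warp
Step 1: Ne = 590.5 / 26 = 22.712
Step 2: sqrt(Ne) = sqrt(22.712) = 4.7657
Step 3: K1 = 72 / 4.7657 = 15.1

15.1


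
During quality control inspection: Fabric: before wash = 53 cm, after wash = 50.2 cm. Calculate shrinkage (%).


Formula: Shrinkage% = ((L_before - L_after) / L_before) * 100
Step 1: Shrinkage = 53 - 50.2 = 2.8 cm
Step 2: Shrinkage% = (2.8 / 53) * 100
Step 3: Shrinkage% = 0.05283 * 100 = 5.283% ≈ 5.3%

5.3%


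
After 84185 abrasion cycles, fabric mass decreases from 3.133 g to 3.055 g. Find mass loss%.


Formula: Mass loss% = ((m_before - m_after) / m_before) * 100
Step 1: Mass loss = 3.133 - 3.055 = 0.078 g
Step 2: Ratio = 0.078 / 3.133 = 0.0248963
Step 3: Mass loss% = 0.0248963 * 100 = 2.48963% ≈ 2.49%

2.49%


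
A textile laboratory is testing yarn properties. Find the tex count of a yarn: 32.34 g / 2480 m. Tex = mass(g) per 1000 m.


Formula: Tex = (mass_g / length_m) * 1000
Substituting: Tex = (32.34 / 2480) * 1000
Intermediate: 32.34 / 2480 = 0.01304032 g/m
Tex = 0.01304032 * 1000 = 13.04 tex

13.04 tex


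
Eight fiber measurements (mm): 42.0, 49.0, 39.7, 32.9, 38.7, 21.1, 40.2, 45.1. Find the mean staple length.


Formula: Mean = sum of lengths / count
Sum = 42.0 + 49.0 + 39.7 + 32.9 + 38.7 + 21.1 + 40.2 + 45.1
Sum = 308.7 mm
Mean = 308.7 / 8 = 38.59 mm

38.59 mm


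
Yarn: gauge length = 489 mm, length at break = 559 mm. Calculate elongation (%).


Formula: Elongation (%) = ((L_break - L0) / L0) * 100
Step 1: Extension = 559 - 489 = 70 mm
Step 2: Elongation = (70 / 489) * 100
Step 3: Elongation = 0.143149 * 100 = 14.3149% ≈ 14.3%

14.3%


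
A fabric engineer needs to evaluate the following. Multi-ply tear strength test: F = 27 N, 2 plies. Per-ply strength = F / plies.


Formula: Per-ply strength = Total force / Number of plies
Per-ply = 27 N / 2
Per-ply = 13.5 N

13.5 N


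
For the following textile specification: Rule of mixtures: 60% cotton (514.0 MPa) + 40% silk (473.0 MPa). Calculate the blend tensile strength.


Formula: Blend property = (fraction_A * property_A) + (fraction_B * property_B)
Step 1: Contribution A = 60/100 * 514.0 MPa = 308.4 MPa
Step 2: Contribution B = 40/100 * 473.0 MPa = 189.2 MPa
Step 3: Blend tensile strength = 308.4 + 189.2 = 497.6 MPa

497.6 MPa


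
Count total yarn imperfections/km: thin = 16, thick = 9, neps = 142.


Formula: Total = thin places + thick places + neps
Total = 16 + 9 + 142
Total = 167 imperfections/km

167 imperfections/km


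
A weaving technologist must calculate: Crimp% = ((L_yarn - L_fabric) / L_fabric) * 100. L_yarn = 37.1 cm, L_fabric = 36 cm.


Formula: Crimp% = ((L_yarn - L_fabric) / L_fabric) * 100
Step 1: Extension = 37.1 - 36 = 1.1 cm
Step 2: Crimp% = (1.1 / 36) * 100
Step 3: Crimp% = 0.030556 * 100 = 3.0556% ≈ 3.1%

3.1%


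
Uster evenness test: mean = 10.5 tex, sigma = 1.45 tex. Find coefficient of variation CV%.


Formula: CV% = (standard deviation / mean) * 100
Step 1: Ratio = 1.45 / 10.5 = 0.138095
Step 2: CV% = 0.138095 * 100 = 13.8095% ≈ 13.8%

13.8%


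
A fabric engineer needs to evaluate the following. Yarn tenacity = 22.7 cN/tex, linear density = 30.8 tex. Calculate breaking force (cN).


Formula: Breaking force = Tenacity * Linear density
F = 22.7 cN/tex * 30.8 tex
F = 699.16 cN

699.16 cN


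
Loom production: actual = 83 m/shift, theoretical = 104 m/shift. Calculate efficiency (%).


Formula: Efficiency% = (Actual output / Theoretical output) * 100
Efficiency% = (83 / 104) * 100
Efficiency% = 0.798077 * 100 = 79.8077% ≈ 79.8%

79.8%


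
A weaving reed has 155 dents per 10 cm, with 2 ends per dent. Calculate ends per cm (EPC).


Formula: EPC = (dents per 10 cm * ends per dent) / 10
Step 1: Total ends per 10 cm = 155 * 2 = 310
Step 2: EPC = 310 / 10 = 31.0 ends/cm

31.0 ends/cm


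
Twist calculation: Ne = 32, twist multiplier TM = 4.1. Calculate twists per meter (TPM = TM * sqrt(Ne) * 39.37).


Formula: TPM = TM * sqrt(Ne) * 39.37
Step 1: sqrt(Ne) = sqrt(32) = 5.6569
Step 2: TM * sqrt(Ne) = 4.1 * 5.6569 = 23.1933
Step 3: TPM = 23.1933 * 39.37 = 913 twists/m

913 twists/m


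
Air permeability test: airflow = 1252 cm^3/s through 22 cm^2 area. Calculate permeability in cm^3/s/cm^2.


Formula: Air Permeability = Airflow / Test Area
AP = 1252 cm^3/s / 22 cm^2
AP = 56.9 cm^3/s/cm^2

56.9 cm^3/s/cm^2


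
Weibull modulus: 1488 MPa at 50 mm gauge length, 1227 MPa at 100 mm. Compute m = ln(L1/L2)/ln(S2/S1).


Formula: m = ln(L1/L2) / ln(S2/S1)
Step 1: ln(L1/L2) = ln(50/100) = -0.69315
Step 2: S2/S1 = 1227/1488 = 0.8246
Step 3: ln(S2/S1) = ln(0.8246) = -0.19286
Step 4: m = -0.69315 / -0.19286 = 3.59

3.59 (Weibull m)


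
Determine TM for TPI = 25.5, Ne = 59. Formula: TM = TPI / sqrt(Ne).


Formula: TM = TPI / sqrt(Ne)
Step 1: sqrt(Ne) = sqrt(59) = 7.6811
Step 2: TM = 25.5 / 7.6811 = 3.32

3.32 TM


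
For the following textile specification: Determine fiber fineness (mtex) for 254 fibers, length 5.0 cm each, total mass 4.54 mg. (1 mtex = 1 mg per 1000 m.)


Formula: fineness (mtex) = mass (mg) / total length (km) = (mass_mg / total_length_m) * 1000
Step 1: Convert fiber length: 5.0 cm = 0.05 m
Step 2: Total fiber length = 254 * 0.05 = 12.7 m
Step 3: Linear density = 4.54 mg / 12.7 m = 0.3575 mg/m
Step 4: fineness = 0.3575 * 1000 = 357.5 mtex

357.5 mtex


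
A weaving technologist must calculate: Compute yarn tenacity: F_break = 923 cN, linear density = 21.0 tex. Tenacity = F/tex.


Formula: Tenacity = Breaking force / Linear density
Tenacity = 923 cN / 21.0 tex
Tenacity = 43.95 cN/tex

43.95 cN/tex


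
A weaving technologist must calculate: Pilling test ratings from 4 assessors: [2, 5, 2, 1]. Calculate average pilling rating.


Formula: Mean = sum / count
Sum = 2 + 5 + 2 + 1 = 10
Mean = 10 / 4 = 2.5

2.5


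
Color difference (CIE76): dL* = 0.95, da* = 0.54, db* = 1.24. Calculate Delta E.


Formula: Delta E = sqrt(dL*^2 + da*^2 + db*^2)
Step 1: dL*^2 = 0.95^2 = 0.9025
Step 2: da*^2 = 0.54^2 = 0.2916
Step 3: db*^2 = 1.24^2 = 1.5376
Step 4: Sum = 0.9025 + 0.2916 + 1.5376 = 2.7317
Step 5: Delta E = sqrt(2.7317) = 1.65

1.65 Delta E


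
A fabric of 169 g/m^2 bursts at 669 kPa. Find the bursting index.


Formula: Bursting Index = Bursting Strength / Fabric GSM
BI = 669 kPa / 169 g/m^2
BI = 3.959 kPa/(g/m^2)

3.959 kPa/(g/m^2)


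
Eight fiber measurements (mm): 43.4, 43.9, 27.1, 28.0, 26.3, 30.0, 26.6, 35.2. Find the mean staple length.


Formula: Mean = sum of lengths / count
Sum = 43.4 + 43.9 + 27.1 + 28.0 + 26.3 + 30.0 + 26.6 + 35.2
Sum = 260.5 mm
Mean = 260.5 / 8 = 32.56 mm

32.56 mm


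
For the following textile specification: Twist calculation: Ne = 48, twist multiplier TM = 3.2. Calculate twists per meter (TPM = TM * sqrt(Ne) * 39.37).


Formula: TPM = TM * sqrt(Ne) * 39.37
Step 1: sqrt(Ne) = sqrt(48) = 6.9282
Step 2: TM * sqrt(Ne) = 3.2 * 6.9282 = 22.1702
Step 3: TPM = 22.1702 * 39.37 = 873 twists/m

873 twists/m


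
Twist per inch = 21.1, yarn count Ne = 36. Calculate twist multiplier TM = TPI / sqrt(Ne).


Formula: TM = TPI / sqrt(Ne)
Step 1: sqrt(Ne) = sqrt(36) = 6
Step 2: TM = 21.1 / 6 = 3.52

3.52 TM


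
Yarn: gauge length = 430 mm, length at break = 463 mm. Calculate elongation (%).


Formula: Elongation (%) = ((L_break - L0) / L0) * 100
Step 1: Extension = 463 - 430 = 33 mm
Step 2: Elongation = (33 / 430) * 100
Step 3: Elongation = 0.076744 * 100 = 7.6744% ≈ 7.7%

7.7%


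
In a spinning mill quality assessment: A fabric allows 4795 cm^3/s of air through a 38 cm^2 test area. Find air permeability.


Formula: Air Permeability = Airflow / Test Area
AP = 4795 cm^3/s / 38 cm^2
AP = 126.2 cm^3/s/cm^2

126.2 cm^3/s/cm^2


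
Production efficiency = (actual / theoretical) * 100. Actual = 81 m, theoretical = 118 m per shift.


Formula: Efficiency% = (Actual output / Theoretical output) * 100
Efficiency% = (81 / 118) * 100
Efficiency% = 0.686441 * 100 = 68.6441% ≈ 68.6%

68.6%


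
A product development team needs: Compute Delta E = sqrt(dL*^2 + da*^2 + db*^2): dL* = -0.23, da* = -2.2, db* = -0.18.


Formula: Delta E = sqrt(dL*^2 + da*^2 + db*^2)
Step 1: dL*^2 = (-0.23)^2 = 0.0529
Step 2: da*^2 = (-2.2)^2 = 4.84
Step 3: db*^2 = (-0.18)^2 = 0.0324
Step 4: Sum = 0.0529 + 4.84 + 0.0324 = 4.9253
Step 5: Delta E = sqrt(4.9253) = 2.22

2.22 Delta E


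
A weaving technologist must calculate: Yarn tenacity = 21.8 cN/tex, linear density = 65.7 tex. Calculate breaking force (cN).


Formula: Breaking force = Tenacity * Linear density
F = 21.8 cN/tex * 65.7 tex
F = 1432.26 cN

1432.26 cN


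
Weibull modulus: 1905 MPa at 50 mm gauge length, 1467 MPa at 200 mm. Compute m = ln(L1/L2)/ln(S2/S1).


Formula: m = ln(L1/L2) / ln(S2/S1)
Step 1: ln(L1/L2) = ln(50/200) = -1.38629
Step 2: S2/S1 = 1467/1905 = 0.77008
Step 3: ln(S2/S1) = ln(0.77008) = -0.26126
Step 4: m = -1.38629 / -0.26126 = 5.31

5.31 (Weibull m)


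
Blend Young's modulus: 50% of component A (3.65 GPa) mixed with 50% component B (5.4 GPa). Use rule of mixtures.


Formula: Blend property = (fraction_A * property_A) + (fraction_B * property_B)
Step 1: Contribution A = 50/100 * 3.65 GPa = 1.825 GPa
Step 2: Contribution B = 50/100 * 5.4 GPa = 2.7 GPa
Step 3: Blend Young's modulus = 1.825 + 2.7 = 4.525 GPa

4.525 GPa


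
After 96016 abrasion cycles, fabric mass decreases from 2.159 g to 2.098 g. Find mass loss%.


Formula: Mass loss% = ((m_before - m_after) / m_before) * 100
Step 1: Mass loss = 2.159 - 2.098 = 0.061 g
Step 2: Ratio = 0.061 / 2.159 = 0.0282538
Step 3: Mass loss% = 0.0282538 * 100 = 2.82538% ≈ 2.83%

2.83%


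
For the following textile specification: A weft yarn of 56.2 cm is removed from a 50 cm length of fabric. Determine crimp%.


Formula: Crimp% = ((L_yarn - L_fabric) / L_fabric) * 100
Step 1: Extension = 56.2 - 50 = 6.2 cm
Step 2: Crimp% = (6.2 / 50) * 100
Step 3: Crimp% = 0.124 * 100 = 12.4%

12.4%


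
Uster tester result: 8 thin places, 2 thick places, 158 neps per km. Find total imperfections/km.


Formula: Total = thin places + thick places + neps
Total = 8 + 2 + 158
Total = 168 imperfections/km

168 imperfections/km


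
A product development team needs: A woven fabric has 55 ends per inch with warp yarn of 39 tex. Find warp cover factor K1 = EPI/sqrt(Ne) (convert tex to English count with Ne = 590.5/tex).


Formula: K1 = EPI / sqrt(Ne), with Ne = 590.5 / tex_warp
Step 1: Ne = 590.5 / 39 = 15.141
Step 2: sqrt(Ne) = sqrt(15.141) = 3.8911
Step 3: K1 = 55 / 3.8911 = 14.1

14.1


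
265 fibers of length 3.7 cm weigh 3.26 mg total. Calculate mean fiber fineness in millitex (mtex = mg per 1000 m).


Formula: fineness (mtex) = mass (mg) / total length (km) = (mass_mg / total_length_m) * 1000
Step 1: Convert fiber length: 3.7 cm = 0.037 m
Step 2: Total fiber length = 265 * 0.037 = 9.805 m
Step 3: Linear density = 3.26 mg / 9.805 m = 0.3325 mg/m
Step 4: fineness = 0.3325 * 1000 = 332.5 mtex

332.5 mtex


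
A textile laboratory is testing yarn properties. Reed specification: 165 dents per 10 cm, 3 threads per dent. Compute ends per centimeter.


Formula: EPC = (dents per 10 cm * ends per dent) / 10
Step 1: Total ends per 10 cm = 165 * 3 = 495
Step 2: EPC = 495 / 10 = 49.5 ends/cm

49.5 ends/cm


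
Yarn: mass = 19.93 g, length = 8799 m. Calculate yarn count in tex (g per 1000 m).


Formula: Tex = (mass_g / length_m) * 1000
Substituting: Tex = (19.93 / 8799) * 1000
Intermediate: 19.93 / 8799 = 0.00226503 g/m
Tex = 0.00226503 * 1000 = 2.27 tex

2.27 tex


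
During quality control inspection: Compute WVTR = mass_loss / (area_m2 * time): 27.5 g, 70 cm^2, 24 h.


Formula: WVTR = mass_loss / (area * time)
Step 1: Convert area: 70 cm^2 = 0.007 m^2
Step 2: WVTR = 27.5 g / (0.007 m^2 * 24 h)
Step 3: WVTR = 27.5 / 0.168 = 163.7 g/m^2/h

163.7 g/m^2/h


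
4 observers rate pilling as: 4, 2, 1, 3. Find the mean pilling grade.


Formula: Mean = sum / count
Sum = 4 + 2 + 1 + 3 = 10
Mean = 10 / 4 = 2.5

2.5


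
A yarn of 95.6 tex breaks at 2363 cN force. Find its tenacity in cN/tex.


Formula: Tenacity = Breaking force / Linear density
Tenacity = 2363 cN / 95.6 tex
Tenacity = 24.72 cN/tex

24.72 cN/tex


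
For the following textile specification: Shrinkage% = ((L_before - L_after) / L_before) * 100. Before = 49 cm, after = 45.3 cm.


Formula: Shrinkage% = ((L_before - L_after) / L_before) * 100
Step 1: Shrinkage = 49 - 45.3 = 3.7 cm
Step 2: Shrinkage% = (3.7 / 49) * 100
Step 3: Shrinkage% = 0.07551 * 100 = 7.551% ≈ 7.6%

7.6%


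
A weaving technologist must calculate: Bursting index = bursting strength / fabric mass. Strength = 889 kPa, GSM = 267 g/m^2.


Formula: Bursting Index = Bursting Strength / Fabric GSM
BI = 889 kPa / 267 g/m^2
BI = 3.330 kPa/(g/m^2)

3.330 kPa/(g/m^2)


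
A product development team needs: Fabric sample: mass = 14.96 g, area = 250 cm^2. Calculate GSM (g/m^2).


Formula: GSM = mass_g / area_m2
Step 1: Convert area: 250 cm^2 = 250 / 10000 = 0.025 m^2
Step 2: GSM = 14.96 g / 0.025 m^2 = 598.4 g/m^2

598.4 g/m^2


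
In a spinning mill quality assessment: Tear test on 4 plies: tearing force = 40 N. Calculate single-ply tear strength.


Formula: Per-ply strength = Total force / Number of plies
Per-ply = 40 N / 4
Per-ply = 10 N

10 N


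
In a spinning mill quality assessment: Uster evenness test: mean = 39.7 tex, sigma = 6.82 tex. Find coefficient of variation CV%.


Formula: CV% = (standard deviation / mean) * 100
Step 1: Ratio = 6.82 / 39.7 = 0.171788
Step 2: CV% = 0.171788 * 100 = 17.1788% ≈ 17.2%

17.2%


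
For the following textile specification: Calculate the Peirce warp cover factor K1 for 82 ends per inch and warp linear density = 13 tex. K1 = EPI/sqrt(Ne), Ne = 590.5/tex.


Formula: K1 = EPI / sqrt(Ne), with Ne = 590.5 / tex_warp
Step 1: Ne = 590.5 / 13 = 45.423
Step 2: sqrt(Ne) = sqrt(45.423) = 6.7397
Step 3: K1 = 82 / 6.7397 = 12.2

12.2


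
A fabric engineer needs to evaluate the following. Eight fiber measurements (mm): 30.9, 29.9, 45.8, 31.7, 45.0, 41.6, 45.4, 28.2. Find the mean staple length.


Formula: Mean = sum of lengths / count
Sum = 30.9 + 29.9 + 45.8 + 31.7 + 45.0 + 41.6 + 45.4 + 28.2
Sum = 298.5 mm
Mean = 298.5 / 8 = 37.31 mm

37.31 mm


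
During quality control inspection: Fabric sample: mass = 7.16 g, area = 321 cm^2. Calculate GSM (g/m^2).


Formula: GSM = mass_g / area_m2
Step 1: Convert area: 321 cm^2 = 321 / 10000 = 0.0321 m^2
Step 2: GSM = 7.16 g / 0.0321 m^2 = 223.1 g/m^2

223.1 g/m^2


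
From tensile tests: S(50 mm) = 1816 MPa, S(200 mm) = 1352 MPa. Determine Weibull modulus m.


Formula: m = ln(L1/L2) / ln(S2/S1)
Step 1: ln(L1/L2) = ln(50/200) = -1.38629
Step 2: S2/S1 = 1352/1816 = 0.74449
Step 3: ln(S2/S1) = ln(0.74449) = -0.29506
Step 4: m = -1.38629 / -0.29506 = 4.70

4.70 (Weibull m)


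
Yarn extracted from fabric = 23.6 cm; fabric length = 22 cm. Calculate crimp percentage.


Formula: Crimp% = ((L_yarn - L_fabric) / L_fabric) * 100
Step 1: Extension = 23.6 - 22 = 1.6 cm
Step 2: Crimp% = (1.6 / 22) * 100
Step 3: Crimp% = 0.072727 * 100 = 7.2727% ≈ 7.3%

7.3%


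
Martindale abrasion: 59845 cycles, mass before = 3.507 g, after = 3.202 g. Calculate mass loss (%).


Formula: Mass loss% = ((m_before - m_after) / m_before) * 100
Step 1: Mass loss = 3.507 - 3.202 = 0.305 g
Step 2: Ratio = 0.305 / 3.507 = 0.0869689
Step 3: Mass loss% = 0.0869689 * 100 = 8.69689% ≈ 8.70%

8.70%


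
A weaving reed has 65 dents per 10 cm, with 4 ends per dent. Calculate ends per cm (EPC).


Formula: EPC = (dents per 10 cm * ends per dent) / 10
Step 1: Total ends per 10 cm = 65 * 4 = 260
Step 2: EPC = 260 / 10 = 26.0 ends/cm

26.0 ends/cm


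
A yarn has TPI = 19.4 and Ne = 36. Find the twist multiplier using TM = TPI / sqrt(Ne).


Formula: TM = TPI / sqrt(Ne)
Step 1: sqrt(Ne) = sqrt(36) = 6
Step 2: TM = 19.4 / 6 = 3.23

3.23 TM


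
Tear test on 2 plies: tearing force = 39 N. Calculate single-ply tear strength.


Formula: Per-ply strength = Total force / Number of plies
Per-ply = 39 N / 2
Per-ply = 19.5 N

19.5 N


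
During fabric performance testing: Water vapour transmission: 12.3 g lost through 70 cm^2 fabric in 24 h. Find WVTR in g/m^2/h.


Formula: WVTR = mass_loss / (area * time)
Step 1: Convert area: 70 cm^2 = 0.007 m^2
Step 2: WVTR = 12.3 g / (0.007 m^2 * 24 h)
Step 3: WVTR = 12.3 / 0.168 = 73.2 g/m^2/h

73.2 g/m^2/h


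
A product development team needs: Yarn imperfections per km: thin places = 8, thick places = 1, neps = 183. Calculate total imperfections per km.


Formula: Total = thin places + thick places + neps
Total = 8 + 1 + 183
Total = 192 imperfections/km

192 imperfections/km


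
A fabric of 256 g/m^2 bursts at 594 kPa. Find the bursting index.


Formula: Bursting Index = Bursting Strength / Fabric GSM
BI = 594 kPa / 256 g/m^2
BI = 2.320 kPa/(g/m^2)

2.320 kPa/(g/m^2)


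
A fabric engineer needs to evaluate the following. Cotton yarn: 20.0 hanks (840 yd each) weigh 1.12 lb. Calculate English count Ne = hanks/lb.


Formula: Ne = hanks / mass_lb
Substituting: Ne = 20.0 / 1.12
Ne = 17.9

17.9 Ne


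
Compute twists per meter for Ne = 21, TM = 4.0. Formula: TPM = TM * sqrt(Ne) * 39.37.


Formula: TPM = TM * sqrt(Ne) * 39.37
Step 1: sqrt(Ne) = sqrt(21) = 4.5826
Step 2: TM * sqrt(Ne) = 4.0 * 4.5826 = 18.3304
Step 3: TPM = 18.3304 * 39.37 = 722 twists/m

722 twists/m


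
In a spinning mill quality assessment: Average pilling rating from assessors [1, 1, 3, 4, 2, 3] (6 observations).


Formula: Mean = sum / count
Sum = 1 + 1 + 3 + 4 + 2 + 3 = 14
Mean = 14 / 6 = 2.3

2.3


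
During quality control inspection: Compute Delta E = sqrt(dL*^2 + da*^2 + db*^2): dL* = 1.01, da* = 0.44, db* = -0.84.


Formula: Delta E = sqrt(dL*^2 + da*^2 + db*^2)
Step 1: dL*^2 = 1.01^2 = 1.0201
Step 2: da*^2 = 0.44^2 = 0.1936
Step 3: db*^2 = (-0.84)^2 = 0.7056
Step 4: Sum = 1.0201 + 0.1936 + 0.7056 = 1.9193
Step 5: Delta E = sqrt(1.9193) = 1.39

1.39 Delta E


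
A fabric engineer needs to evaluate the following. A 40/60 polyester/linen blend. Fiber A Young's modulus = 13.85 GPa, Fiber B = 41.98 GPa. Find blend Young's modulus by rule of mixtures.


Formula: Blend property = (fraction_A * property_A) + (fraction_B * property_B)
Step 1: Contribution A = 40/100 * 13.85 GPa = 5.54 GPa
Step 2: Contribution B = 60/100 * 41.98 GPa = 25.188 GPa
Step 3: Blend Young's modulus = 5.54 + 25.188 = 30.728 GPa

30.728 GPa


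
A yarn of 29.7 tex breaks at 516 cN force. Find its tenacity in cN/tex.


Formula: Tenacity = Breaking force / Linear density
Tenacity = 516 cN / 29.7 tex
Tenacity = 17.37 cN/tex

17.37 cN/tex


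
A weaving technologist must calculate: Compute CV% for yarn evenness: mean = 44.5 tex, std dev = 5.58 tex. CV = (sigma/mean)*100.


Formula: CV% = (standard deviation / mean) * 100
Step 1: Ratio = 5.58 / 44.5 = 0.125393
Step 2: CV% = 0.125393 * 100 = 12.5393% ≈ 12.5%

12.5%


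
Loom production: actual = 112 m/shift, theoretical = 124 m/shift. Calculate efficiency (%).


Formula: Efficiency% = (Actual output / Theoretical output) * 100
Efficiency% = (112 / 124) * 100
Efficiency% = 0.903226 * 100 = 90.3226% ≈ 90.3%

90.3%


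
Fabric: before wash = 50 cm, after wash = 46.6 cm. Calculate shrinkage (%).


Formula: Shrinkage% = ((L_before - L_after) / L_before) * 100
Step 1: Shrinkage = 50 - 46.6 = 3.4 cm
Step 2: Shrinkage% = (3.4 / 50) * 100
Step 3: Shrinkage% = 0.068 * 100 = 6.8%

6.8%


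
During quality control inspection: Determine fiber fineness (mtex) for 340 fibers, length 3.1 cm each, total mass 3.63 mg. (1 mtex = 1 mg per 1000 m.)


Formula: fineness (mtex) = mass (mg) / total length (km) = (mass_mg / total_length_m) * 1000
Step 1: Convert fiber length: 3.1 cm = 0.031 m
Step 2: Total fiber length = 340 * 0.031 = 10.54 m
Step 3: Linear density = 3.63 mg / 10.54 m = 0.3444 mg/m
Step 4: fineness = 0.3444 * 1000 = 344.4 mtex

344.4 mtex


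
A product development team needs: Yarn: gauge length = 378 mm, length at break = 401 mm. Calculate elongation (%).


Formula: Elongation (%) = ((L_break - L0) / L0) * 100
Step 1: Extension = 401 - 378 = 23 mm
Step 2: Elongation = (23 / 378) * 100
Step 3: Elongation = 0.060847 * 100 = 6.0847% ≈ 6.1%

6.1%


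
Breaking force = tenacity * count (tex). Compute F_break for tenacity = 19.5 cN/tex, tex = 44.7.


Formula: Breaking force = Tenacity * Linear density
F = 19.5 cN/tex * 44.7 tex
F = 871.65 cN

871.65 cN


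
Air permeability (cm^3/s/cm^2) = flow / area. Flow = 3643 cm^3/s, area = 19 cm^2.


Formula: Air Permeability = Airflow / Test Area
AP = 3643 cm^3/s / 19 cm^2
AP = 191.7 cm^3/s/cm^2

191.7 cm^3/s/cm^2


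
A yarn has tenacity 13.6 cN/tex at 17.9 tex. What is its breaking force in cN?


Formula: Breaking force = Tenacity * Linear density
F = 13.6 cN/tex * 17.9 tex
F = 243.44 cN

243.44 cN


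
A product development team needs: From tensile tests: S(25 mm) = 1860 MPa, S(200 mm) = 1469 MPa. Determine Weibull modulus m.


Formula: m = ln(L1/L2) / ln(S2/S1)
Step 1: ln(L1/L2) = ln(25/200) = -2.07944
Step 2: S2/S1 = 1469/1860 = 0.78978
Step 3: ln(S2/S1) = ln(0.78978) = -0.23600
Step 4: m = -2.07944 / -0.23600 = 8.81

8.81 (Weibull m)


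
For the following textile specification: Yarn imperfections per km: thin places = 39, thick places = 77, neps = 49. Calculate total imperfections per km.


Formula: Total = thin places + thick places + neps
Total = 39 + 77 + 49
Total = 165 imperfections/km

165 imperfections/km


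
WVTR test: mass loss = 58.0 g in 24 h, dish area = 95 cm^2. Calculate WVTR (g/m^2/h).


Formula: WVTR = mass_loss / (area * time)
Step 1: Convert area: 95 cm^2 = 0.0095 m^2
Step 2: WVTR = 58.0 g / (0.0095 m^2 * 24 h)
Step 3: WVTR = 58.0 / 0.228 = 254.4 g/m^2/h

254.4 g/m^2/h


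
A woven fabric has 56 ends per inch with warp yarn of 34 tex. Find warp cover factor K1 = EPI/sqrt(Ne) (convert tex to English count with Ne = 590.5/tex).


Formula: K1 = EPI / sqrt(Ne), with Ne = 590.5 / tex_warp
Step 1: Ne = 590.5 / 34 = 17.368
Step 2: sqrt(Ne) = sqrt(17.368) = 4.1675
Step 3: K1 = 56 / 4.1675 = 13.4

13.4


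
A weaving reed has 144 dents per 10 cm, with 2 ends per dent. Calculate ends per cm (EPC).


Formula: EPC = (dents per 10 cm * ends per dent) / 10
Step 1: Total ends per 10 cm = 144 * 2 = 288
Step 2: EPC = 288 / 10 = 28.8 ends/cm

28.8 ends/cm


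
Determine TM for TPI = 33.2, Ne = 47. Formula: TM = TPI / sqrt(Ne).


Formula: TM = TPI / sqrt(Ne)
Step 1: sqrt(Ne) = sqrt(47) = 6.8557
Step 2: TM = 33.2 / 6.8557 = 4.84

4.84 TM


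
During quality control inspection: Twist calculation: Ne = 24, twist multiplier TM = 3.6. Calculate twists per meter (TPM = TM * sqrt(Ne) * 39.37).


Formula: TPM = TM * sqrt(Ne) * 39.37
Step 1: sqrt(Ne) = sqrt(24) = 4.899
Step 2: TM * sqrt(Ne) = 3.6 * 4.899 = 17.6364
Step 3: TPM = 17.6364 * 39.37 = 694 twists/m

694 twists/m


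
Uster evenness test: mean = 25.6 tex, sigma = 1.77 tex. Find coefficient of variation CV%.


Formula: CV% = (standard deviation / mean) * 100
Step 1: Ratio = 1.77 / 25.6 = 0.069141
Step 2: CV% = 0.069141 * 100 = 6.9141% ≈ 6.9%

6.9%


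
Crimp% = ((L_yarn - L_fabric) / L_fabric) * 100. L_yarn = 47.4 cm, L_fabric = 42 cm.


Formula: Crimp% = ((L_yarn - L_fabric) / L_fabric) * 100
Step 1: Extension = 47.4 - 42 = 5.4 cm
Step 2: Crimp% = (5.4 / 42) * 100
Step 3: Crimp% = 0.128571 * 100 = 12.8571% ≈ 12.9%

12.9%


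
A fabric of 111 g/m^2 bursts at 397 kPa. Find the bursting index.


Formula: Bursting Index = Bursting Strength / Fabric GSM
BI = 397 kPa / 111 g/m^2
BI = 3.577 kPa/(g/m^2)

3.577 kPa/(g/m^2)


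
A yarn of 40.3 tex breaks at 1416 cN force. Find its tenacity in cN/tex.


Formula: Tenacity = Breaking force / Linear density
Tenacity = 1416 cN / 40.3 tex
Tenacity = 35.14 cN/tex

35.14 cN/tex


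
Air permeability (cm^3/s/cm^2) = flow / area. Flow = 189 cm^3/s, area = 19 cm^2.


Formula: Air Permeability = Airflow / Test Area
AP = 189 cm^3/s / 19 cm^2
AP = 9.9 cm^3/s/cm^2

9.9 cm^3/s/cm^2


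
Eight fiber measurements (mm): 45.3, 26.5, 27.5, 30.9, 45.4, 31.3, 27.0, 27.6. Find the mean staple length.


Formula: Mean = sum of lengths / count
Sum = 45.3 + 26.5 + 27.5 + 30.9 + 45.4 + 31.3 + 27.0 + 27.6
Sum = 261.5 mm
Mean = 261.5 / 8 = 32.69 mm

32.69 mm


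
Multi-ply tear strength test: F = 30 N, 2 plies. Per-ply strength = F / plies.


Formula: Per-ply strength = Total force / Number of plies
Per-ply = 30 N / 2
Per-ply = 15 N

15 N


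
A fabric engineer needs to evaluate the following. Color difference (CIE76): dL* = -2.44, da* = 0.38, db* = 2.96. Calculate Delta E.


Formula: Delta E = sqrt(dL*^2 + da*^2 + db*^2)
Step 1: dL*^2 = (-2.44)^2 = 5.9536
Step 2: da*^2 = 0.38^2 = 0.1444
Step 3: db*^2 = 2.96^2 = 8.7616
Step 4: Sum = 5.9536 + 0.1444 + 8.7616 = 14.8596
Step 5: Delta E = sqrt(14.8596) = 3.85

3.85 Delta E


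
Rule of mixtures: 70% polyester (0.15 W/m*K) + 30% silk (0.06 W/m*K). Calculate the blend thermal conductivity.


Formula: Blend property = (fraction_A * property_A) + (fraction_B * property_B)
Step 1: Contribution A = 70/100 * 0.15 W/m*K = 0.105 W/m*K
Step 2: Contribution B = 30/100 * 0.06 W/m*K = 0.018 W/m*K
Step 3: Blend thermal conductivity = 0.105 + 0.018 = 0.123 W/m*K

0.123 W/m*K


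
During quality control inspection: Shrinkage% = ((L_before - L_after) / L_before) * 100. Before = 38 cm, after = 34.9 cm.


Formula: Shrinkage% = ((L_before - L_after) / L_before) * 100
Step 1: Shrinkage = 38 - 34.9 = 3.1 cm
Step 2: Shrinkage% = (3.1 / 38) * 100
Step 3: Shrinkage% = 0.081579 * 100 = 8.1579% ≈ 8.2%

8.2%


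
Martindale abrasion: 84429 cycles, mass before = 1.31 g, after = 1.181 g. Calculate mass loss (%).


Formula: Mass loss% = ((m_before - m_after) / m_before) * 100
Step 1: Mass loss = 1.31 - 1.181 = 0.129 g
Step 2: Ratio = 0.129 / 1.31 = 0.0984733
Step 3: Mass loss% = 0.0984733 * 100 = 9.84733% ≈ 9.85%

9.85%


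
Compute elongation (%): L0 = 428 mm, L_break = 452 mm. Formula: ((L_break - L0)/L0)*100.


Formula: Elongation (%) = ((L_break - L0) / L0) * 100
Step 1: Extension = 452 - 428 = 24 mm
Step 2: Elongation = (24 / 428) * 100
Step 3: Elongation = 0.056075 * 100 = 5.6075% ≈ 5.6%

5.6%


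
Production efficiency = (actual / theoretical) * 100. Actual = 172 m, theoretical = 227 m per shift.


Formula: Efficiency% = (Actual output / Theoretical output) * 100
Efficiency% = (172 / 227) * 100
Efficiency% = 0.757709 * 100 = 75.7709% ≈ 75.8%

75.8%


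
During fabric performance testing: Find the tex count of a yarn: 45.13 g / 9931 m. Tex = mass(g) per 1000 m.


Formula: Tex = (mass_g / length_m) * 1000
Substituting: Tex = (45.13 / 9931) * 1000
Intermediate: 45.13 / 9931 = 0.00454436 g/m
Tex = 0.00454436 * 1000 = 4.54 tex

4.54 tex


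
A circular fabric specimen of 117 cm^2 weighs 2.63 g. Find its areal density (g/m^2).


Formula: GSM = mass_g / area_m2
Step 1: Convert area: 117 cm^2 = 117 / 10000 = 0.0117 m^2
Step 2: GSM = 2.63 g / 0.0117 m^2 = 224.8 g/m^2

224.8 g/m^2


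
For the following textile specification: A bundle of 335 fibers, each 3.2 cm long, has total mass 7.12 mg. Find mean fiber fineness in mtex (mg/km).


Formula: fineness (mtex) = mass (mg) / total length (km) = (mass_mg / total_length_m) * 1000
Step 1: Convert fiber length: 3.2 cm = 0.032 m
Step 2: Total fiber length = 335 * 0.032 = 10.72 m
Step 3: Linear density = 7.12 mg / 10.72 m = 0.6642 mg/m
Step 4: fineness = 0.6642 * 1000 = 664.2 mtex

664.2 mtex


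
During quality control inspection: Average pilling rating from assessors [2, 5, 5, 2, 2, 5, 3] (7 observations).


Formula: Mean = sum / count
Sum = 2 + 5 + 5 + 2 + 2 + 5 + 3 = 24
Mean = 24 / 7 = 3.4

3.4


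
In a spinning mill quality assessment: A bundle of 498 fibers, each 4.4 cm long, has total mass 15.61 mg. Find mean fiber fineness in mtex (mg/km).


Formula: fineness (mtex) = mass (mg) / total length (km) = (mass_mg / total_length_m) * 1000
Step 1: Convert fiber length: 4.4 cm = 0.044 m
Step 2: Total fiber length = 498 * 0.044 = 21.912 m
Step 3: Linear density = 15.61 mg / 21.912 m = 0.7124 mg/m
Step 4: fineness = 0.7124 * 1000 = 712.4 mtex

712.4 mtex


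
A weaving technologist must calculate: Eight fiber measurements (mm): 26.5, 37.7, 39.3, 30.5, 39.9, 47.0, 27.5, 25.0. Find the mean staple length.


Formula: Mean = sum of lengths / count
Sum = 26.5 + 37.7 + 39.3 + 30.5 + 39.9 + 47.0 + 27.5 + 25.0
Sum = 273.4 mm
Mean = 273.4 / 8 = 34.18 mm

34.18 mm
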